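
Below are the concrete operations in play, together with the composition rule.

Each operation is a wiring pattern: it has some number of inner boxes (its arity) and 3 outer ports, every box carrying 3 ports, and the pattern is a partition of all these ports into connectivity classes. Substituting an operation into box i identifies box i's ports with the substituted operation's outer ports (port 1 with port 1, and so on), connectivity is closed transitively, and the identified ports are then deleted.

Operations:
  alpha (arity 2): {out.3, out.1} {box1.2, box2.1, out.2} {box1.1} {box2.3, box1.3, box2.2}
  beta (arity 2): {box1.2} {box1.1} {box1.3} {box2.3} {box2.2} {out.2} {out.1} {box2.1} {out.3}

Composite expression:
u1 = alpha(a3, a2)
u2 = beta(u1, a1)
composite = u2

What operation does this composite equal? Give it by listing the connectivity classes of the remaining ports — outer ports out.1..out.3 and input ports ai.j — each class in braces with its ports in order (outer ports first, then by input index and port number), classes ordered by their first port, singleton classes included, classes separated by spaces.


{out.1} {out.2} {out.3} {a1.1} {a1.2} {a1.3} {a2.1, a3.2} {a2.2, a2.3, a3.3} {a3.1}

After gluing at beta, chains via deleted ports link the a-ports.
the subtree at alpha composes to {out.1, out.3} {out.2, a2.1, a3.2} {a2.2, a2.3, a3.3} {a3.1} on (a3, a2); out.j = own outer ports
the subtree at beta composes to {out.1} {out.2} {out.3} {a1.1} {a1.2} {a1.3} {a2.1, a3.2} {a2.2, a2.3, a3.3} {a3.1} on (a3, a2, a1); out.j = own outer ports


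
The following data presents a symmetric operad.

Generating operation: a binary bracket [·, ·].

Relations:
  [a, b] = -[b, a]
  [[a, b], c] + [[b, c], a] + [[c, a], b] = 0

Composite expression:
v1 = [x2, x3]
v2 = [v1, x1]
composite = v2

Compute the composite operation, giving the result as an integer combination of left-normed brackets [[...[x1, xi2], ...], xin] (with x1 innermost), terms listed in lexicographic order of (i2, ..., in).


-[[x1, x2], x3] + [[x1, x3], x2]


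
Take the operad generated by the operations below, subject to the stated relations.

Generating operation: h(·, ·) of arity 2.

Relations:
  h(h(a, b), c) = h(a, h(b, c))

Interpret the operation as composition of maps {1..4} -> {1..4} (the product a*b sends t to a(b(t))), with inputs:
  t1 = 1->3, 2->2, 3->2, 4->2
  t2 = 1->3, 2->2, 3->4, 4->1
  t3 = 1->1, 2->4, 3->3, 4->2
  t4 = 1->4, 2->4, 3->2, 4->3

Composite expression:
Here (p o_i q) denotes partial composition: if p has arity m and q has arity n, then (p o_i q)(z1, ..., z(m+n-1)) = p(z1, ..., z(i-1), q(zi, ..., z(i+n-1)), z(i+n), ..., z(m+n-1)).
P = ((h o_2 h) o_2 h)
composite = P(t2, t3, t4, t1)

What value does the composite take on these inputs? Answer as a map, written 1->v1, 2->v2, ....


h(t3, t4) = 1->2, 2->2, 3->4, 4->3
h(h(t3, t4), t1) = 1->4, 2->2, 3->2, 4->2
h(t2, h(h(t3, t4), t1)) = 1->1, 2->2, 3->2, 4->2

1->1, 2->2, 3->2, 4->2


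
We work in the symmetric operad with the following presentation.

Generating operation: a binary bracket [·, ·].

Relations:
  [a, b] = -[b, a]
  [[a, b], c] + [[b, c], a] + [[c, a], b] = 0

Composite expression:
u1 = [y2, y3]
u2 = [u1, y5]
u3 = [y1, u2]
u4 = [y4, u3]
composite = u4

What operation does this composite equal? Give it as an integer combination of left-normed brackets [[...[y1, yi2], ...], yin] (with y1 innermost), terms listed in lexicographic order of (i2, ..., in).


Skip Jacobi rewriting: expand, keep y1-initial words, read off terms.
Composite bracket: [y4, [y1, [[y2, y3], y5]]]
Applying ab - ba throughout gives 16 signed words (2^4 = 16).
Words beginning with y1 determine it all:
  sign of y1y2y3y5y4 is -1, so it contributes -[[[[y1, y2], y3], y5], y4]
  sign of y1y3y2y5y4 is +1, so it contributes +[[[[y1, y3], y2], y5], y4]
  sign of y1y5y2y3y4 is +1, so it contributes +[[[[y1, y5], y2], y3], y4]
  sign of y1y5y3y2y4 is -1, so it contributes -[[[[y1, y5], y3], y2], y4]

-[[[[y1, y2], y3], y5], y4] + [[[[y1, y3], y2], y5], y4] + [[[[y1, y5], y2], y3], y4] - [[[[y1, y5], y3], y2], y4]


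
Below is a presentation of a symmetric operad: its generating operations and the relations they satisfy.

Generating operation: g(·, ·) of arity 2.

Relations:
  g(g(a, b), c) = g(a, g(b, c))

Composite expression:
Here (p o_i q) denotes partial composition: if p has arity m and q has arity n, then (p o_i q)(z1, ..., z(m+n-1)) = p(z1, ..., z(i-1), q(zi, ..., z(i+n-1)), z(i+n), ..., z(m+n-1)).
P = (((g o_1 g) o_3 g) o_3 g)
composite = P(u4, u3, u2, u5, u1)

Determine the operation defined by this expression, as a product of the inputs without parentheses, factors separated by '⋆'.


u4 ⋆ u3 ⋆ u2 ⋆ u5 ⋆ u1

All parenthesizations of g agree; list the u-inputs left to right.
g(u4, u3) unparenthesizes to u4 ⋆ u3
g(u2, u5) unparenthesizes to u2 ⋆ u5
g(g(u2, u5), u1) unparenthesizes to u2 ⋆ u5 ⋆ u1
g(g(u4, u3), g(g(u2, u5), u1)) unparenthesizes to u4 ⋆ u3 ⋆ u2 ⋆ u5 ⋆ u1


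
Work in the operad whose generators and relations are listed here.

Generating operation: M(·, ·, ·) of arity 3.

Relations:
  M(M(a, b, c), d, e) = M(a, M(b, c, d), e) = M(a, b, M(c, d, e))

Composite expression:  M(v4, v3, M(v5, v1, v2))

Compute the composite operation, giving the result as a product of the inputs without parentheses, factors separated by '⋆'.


v4 ⋆ v3 ⋆ v5 ⋆ v1 ⋆ v2

Under associativity of M, the answer is the v's in reading order.
M(v5, v1, v2) unparenthesizes to v5 ⋆ v1 ⋆ v2
M(v4, v3, M(v5, v1, v2)) unparenthesizes to v4 ⋆ v3 ⋆ v5 ⋆ v1 ⋆ v2


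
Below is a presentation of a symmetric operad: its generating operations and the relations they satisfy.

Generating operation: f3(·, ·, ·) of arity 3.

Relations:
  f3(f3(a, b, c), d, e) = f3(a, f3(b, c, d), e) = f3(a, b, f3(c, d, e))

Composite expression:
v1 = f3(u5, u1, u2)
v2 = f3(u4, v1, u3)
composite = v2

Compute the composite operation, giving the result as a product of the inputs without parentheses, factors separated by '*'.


Under associativity of f3, the answer is the u's in reading order.
f3(u5, u1, u2) collapses to u5 * u1 * u2
f3(u4, f3(u5, u1, u2), u3) collapses to u4 * u5 * u1 * u2 * u3

u4 * u5 * u1 * u2 * u3


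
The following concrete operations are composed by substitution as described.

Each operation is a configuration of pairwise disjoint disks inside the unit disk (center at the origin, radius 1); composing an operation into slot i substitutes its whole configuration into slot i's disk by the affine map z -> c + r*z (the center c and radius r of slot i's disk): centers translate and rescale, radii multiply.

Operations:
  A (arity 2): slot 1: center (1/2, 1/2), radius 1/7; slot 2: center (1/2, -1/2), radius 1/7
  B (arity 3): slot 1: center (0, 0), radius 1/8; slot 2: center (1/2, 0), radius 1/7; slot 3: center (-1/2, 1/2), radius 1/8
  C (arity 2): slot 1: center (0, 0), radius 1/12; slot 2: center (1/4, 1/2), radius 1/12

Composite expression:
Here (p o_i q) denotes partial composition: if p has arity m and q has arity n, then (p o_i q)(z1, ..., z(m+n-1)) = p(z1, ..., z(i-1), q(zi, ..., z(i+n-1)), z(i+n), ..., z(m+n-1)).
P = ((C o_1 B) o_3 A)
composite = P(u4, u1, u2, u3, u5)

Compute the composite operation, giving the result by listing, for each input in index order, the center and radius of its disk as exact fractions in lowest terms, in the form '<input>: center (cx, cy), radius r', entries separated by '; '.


u1: center (1/24, 0), radius 1/84; u2: center (-7/192, 3/64), radius 1/672; u3: center (-7/192, 7/192), radius 1/672; u4: center (0, 0), radius 1/96; u5: center (1/4, 1/2), radius 1/12

Below C, radii multiply path by path; the u-disk centers shift.
u4 passes through 2 substitutions, ending at center (0, 0), radius 1/96
u1 passes through 2 substitutions, ending at center (1/24, 0), radius 1/84
u2 passes through 3 substitutions, ending at center (-7/192, 3/64), radius 1/672
u3 passes through 3 substitutions, ending at center (-7/192, 7/192), radius 1/672
u5 passes through 1 substitution, ending at center (1/4, 1/2), radius 1/12


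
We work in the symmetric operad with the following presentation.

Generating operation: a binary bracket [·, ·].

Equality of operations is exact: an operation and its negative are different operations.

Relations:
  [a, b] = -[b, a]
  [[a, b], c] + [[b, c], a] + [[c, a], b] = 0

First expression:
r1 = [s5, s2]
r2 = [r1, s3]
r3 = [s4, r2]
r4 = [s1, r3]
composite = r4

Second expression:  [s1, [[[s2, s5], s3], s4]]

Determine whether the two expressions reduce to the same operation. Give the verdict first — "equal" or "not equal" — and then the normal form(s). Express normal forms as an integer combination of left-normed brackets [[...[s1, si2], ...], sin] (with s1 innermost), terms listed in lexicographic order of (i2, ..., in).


equal: each reduces to [[[[s1, s2], s5], s3], s4] - [[[[s1, s3], s2], s5], s4] + [[[[s1, s3], s5], s2], s4] - [[[[s1, s4], s2], s5], s3] + [[[[s1, s4], s3], s2], s5] - [[[[s1, s4], s3], s5], s2] + [[[[s1, s4], s5], s2], s3] - [[[[s1, s5], s2], s3], s4]


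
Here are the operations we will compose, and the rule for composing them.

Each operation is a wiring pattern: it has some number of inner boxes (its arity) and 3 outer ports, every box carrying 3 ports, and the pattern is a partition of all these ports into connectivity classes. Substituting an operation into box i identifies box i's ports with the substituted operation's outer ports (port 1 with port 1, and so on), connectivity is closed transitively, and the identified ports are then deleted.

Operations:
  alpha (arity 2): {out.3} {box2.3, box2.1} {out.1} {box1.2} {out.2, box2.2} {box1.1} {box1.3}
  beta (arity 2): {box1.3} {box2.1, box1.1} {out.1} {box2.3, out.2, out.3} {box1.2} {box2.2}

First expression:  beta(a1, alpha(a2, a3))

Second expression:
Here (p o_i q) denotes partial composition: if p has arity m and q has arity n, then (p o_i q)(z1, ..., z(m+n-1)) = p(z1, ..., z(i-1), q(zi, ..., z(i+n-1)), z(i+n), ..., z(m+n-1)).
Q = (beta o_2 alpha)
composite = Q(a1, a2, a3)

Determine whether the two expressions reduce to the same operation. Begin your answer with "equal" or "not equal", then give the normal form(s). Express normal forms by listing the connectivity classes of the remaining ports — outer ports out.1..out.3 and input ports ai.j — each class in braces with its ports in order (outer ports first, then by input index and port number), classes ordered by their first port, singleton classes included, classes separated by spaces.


equal; the common form is {out.1} {out.2, out.3} {a1.1} {a1.2} {a1.3} {a2.1} {a2.2} {a2.3} {a3.1, a3.3} {a3.2}

In normal form, the first expression is {out.1} {out.2, out.3} {a1.1} {a1.2} {a1.3} {a2.1} {a2.2} {a2.3} {a3.1, a3.3} {a3.2}
In normal form, the second expression is {out.1} {out.2, out.3} {a1.1} {a1.2} {a1.3} {a2.1} {a2.2} {a2.3} {a3.1, a3.3} {a3.2}
Same normal form: equal.


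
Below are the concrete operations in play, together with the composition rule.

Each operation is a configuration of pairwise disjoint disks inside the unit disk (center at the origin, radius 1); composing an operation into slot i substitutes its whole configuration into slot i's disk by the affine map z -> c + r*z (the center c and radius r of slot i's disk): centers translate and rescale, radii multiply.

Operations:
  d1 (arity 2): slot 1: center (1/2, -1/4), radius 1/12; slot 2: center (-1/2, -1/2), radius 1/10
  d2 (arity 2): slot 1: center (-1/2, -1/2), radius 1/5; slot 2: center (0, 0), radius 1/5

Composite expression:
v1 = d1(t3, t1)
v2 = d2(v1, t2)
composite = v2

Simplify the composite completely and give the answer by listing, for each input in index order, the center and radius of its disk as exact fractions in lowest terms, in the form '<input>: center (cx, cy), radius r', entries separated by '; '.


t1: center (-3/5, -3/5), radius 1/50; t2: center (0, 0), radius 1/5; t3: center (-2/5, -11/20), radius 1/60


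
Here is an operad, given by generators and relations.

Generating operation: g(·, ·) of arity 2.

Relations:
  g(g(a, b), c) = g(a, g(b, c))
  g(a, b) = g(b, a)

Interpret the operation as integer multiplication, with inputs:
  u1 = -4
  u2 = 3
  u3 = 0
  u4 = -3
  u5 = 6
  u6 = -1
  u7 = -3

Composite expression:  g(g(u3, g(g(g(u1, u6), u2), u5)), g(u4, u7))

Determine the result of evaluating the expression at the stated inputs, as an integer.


0

g(u1, u6) = 4
g(g(u1, u6), u2) = 12
g(g(g(u1, u6), u2), u5) = 72
g(u3, g(g(g(u1, u6), u2), u5)) = 0
g(u4, u7) = 9
g(g(u3, g(g(g(u1, u6), u2), u5)), g(u4, u7)) = 0


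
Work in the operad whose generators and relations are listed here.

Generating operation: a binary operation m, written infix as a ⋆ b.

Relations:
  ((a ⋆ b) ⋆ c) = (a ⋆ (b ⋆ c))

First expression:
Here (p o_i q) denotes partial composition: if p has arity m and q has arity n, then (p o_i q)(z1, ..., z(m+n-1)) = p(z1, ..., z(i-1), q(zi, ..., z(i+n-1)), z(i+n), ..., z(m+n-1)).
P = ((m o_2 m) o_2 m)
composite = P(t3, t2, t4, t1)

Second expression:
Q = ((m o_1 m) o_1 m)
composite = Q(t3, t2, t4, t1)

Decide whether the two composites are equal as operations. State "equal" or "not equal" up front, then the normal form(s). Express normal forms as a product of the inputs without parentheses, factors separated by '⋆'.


equal: each reduces to t3 ⋆ t2 ⋆ t4 ⋆ t1

The first expression reduces to t3 ⋆ t2 ⋆ t4 ⋆ t1
The second expression reduces to t3 ⋆ t2 ⋆ t4 ⋆ t1
Identical normal forms: equal.


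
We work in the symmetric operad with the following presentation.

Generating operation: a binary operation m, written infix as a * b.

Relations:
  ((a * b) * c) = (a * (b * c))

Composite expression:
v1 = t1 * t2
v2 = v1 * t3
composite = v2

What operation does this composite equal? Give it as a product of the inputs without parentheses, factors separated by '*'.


t1 * t2 * t3


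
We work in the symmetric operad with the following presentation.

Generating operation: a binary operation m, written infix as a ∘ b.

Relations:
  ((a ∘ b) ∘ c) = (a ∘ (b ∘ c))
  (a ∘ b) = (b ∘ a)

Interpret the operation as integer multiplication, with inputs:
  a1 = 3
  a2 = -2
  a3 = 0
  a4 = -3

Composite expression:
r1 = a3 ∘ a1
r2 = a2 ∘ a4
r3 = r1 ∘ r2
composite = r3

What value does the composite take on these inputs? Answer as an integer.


(a3 ∘ a1) = 0
(a2 ∘ a4) = 6
((a3 ∘ a1) ∘ (a2 ∘ a4)) = 0

0


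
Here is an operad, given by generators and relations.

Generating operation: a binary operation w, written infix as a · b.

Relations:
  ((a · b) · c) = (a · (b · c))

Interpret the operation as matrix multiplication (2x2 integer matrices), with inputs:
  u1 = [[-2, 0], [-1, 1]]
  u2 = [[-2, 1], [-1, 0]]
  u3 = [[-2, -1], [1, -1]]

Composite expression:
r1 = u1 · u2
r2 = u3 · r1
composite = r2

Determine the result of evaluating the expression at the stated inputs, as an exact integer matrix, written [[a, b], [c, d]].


(u1 · u2) = [[4, -2], [1, -1]]
(u3 · (u1 · u2)) = [[-9, 5], [3, -1]]

[[-9, 5], [3, -1]]


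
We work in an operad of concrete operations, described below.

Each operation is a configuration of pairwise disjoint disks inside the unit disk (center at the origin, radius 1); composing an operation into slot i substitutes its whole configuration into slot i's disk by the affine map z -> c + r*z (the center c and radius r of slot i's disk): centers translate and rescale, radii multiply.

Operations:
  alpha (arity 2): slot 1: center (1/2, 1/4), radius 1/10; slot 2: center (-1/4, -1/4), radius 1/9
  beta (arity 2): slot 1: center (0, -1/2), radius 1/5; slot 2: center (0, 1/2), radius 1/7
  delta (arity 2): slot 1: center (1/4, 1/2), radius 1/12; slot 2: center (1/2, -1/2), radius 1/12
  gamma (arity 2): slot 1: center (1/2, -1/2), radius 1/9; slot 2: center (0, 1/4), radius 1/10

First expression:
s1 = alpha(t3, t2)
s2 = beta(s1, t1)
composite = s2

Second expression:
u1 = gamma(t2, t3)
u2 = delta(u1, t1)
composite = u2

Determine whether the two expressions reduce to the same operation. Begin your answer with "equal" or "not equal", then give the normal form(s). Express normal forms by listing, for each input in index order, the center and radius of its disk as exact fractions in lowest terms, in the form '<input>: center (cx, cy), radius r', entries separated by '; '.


Normal form of the first expression: t1: center (0, 1/2), radius 1/7; t2: center (-1/20, -11/20), radius 1/45; t3: center (1/10, -9/20), radius 1/50
Normal form of the second expression: t1: center (1/2, -1/2), radius 1/12; t2: center (7/24, 11/24), radius 1/108; t3: center (1/4, 25/48), radius 1/120
No match — not equal.

not equal; the first gives t1: center (0, 1/2), radius 1/7; t2: center (-1/20, -11/20), radius 1/45; t3: center (1/10, -9/20), radius 1/50 and the second t1: center (1/2, -1/2), radius 1/12; t2: center (7/24, 11/24), radius 1/108; t3: center (1/4, 25/48), radius 1/120


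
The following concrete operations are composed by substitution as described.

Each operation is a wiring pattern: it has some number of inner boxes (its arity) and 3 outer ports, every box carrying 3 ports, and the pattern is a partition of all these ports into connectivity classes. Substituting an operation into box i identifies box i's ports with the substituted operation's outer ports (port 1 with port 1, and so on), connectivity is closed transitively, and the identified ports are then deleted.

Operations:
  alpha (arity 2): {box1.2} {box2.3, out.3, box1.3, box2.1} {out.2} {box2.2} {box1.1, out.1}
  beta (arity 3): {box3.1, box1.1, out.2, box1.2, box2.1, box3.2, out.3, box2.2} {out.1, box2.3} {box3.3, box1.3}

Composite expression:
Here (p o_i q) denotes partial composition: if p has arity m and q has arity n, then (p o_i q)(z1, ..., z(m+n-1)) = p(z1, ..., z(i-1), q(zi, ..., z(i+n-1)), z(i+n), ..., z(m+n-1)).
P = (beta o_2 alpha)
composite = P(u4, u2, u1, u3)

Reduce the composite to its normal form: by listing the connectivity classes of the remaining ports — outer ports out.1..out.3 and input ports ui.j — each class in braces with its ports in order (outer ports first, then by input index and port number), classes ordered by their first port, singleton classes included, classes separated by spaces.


Reachability decides: close wires over beta-identified ports.
after alpha, the pattern on (u2, u1) reads {out.1, u2.1} {out.2} {out.3, u1.1, u1.3, u2.3} {u1.2} {u2.2} (out.j = its outer ports)
after beta, the pattern on (u4, u2, u1, u3) reads {out.1, u1.1, u1.3, u2.3} {out.2, out.3, u2.1, u3.1, u3.2, u4.1, u4.2} {u1.2} {u2.2} {u3.3, u4.3} (out.j = its outer ports)

{out.1, u1.1, u1.3, u2.3} {out.2, out.3, u2.1, u3.1, u3.2, u4.1, u4.2} {u1.2} {u2.2} {u3.3, u4.3}


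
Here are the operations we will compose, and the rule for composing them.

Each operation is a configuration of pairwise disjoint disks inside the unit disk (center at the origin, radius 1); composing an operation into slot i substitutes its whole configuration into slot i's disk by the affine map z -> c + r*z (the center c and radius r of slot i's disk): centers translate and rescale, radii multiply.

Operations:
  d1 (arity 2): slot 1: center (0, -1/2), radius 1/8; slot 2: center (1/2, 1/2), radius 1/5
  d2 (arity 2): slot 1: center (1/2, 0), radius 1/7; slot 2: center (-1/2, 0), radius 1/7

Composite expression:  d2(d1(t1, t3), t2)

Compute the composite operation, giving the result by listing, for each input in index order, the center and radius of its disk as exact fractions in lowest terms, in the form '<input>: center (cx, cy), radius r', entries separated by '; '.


Below d2, radii multiply path by path; the t-disk centers shift.
t1 passes through 2 substitutions, ending at center (1/2, -1/14), radius 1/56
t3 passes through 2 substitutions, ending at center (4/7, 1/14), radius 1/35
t2 passes through 1 substitution, ending at center (-1/2, 0), radius 1/7

t1: center (1/2, -1/14), radius 1/56; t2: center (-1/2, 0), radius 1/7; t3: center (4/7, 1/14), radius 1/35


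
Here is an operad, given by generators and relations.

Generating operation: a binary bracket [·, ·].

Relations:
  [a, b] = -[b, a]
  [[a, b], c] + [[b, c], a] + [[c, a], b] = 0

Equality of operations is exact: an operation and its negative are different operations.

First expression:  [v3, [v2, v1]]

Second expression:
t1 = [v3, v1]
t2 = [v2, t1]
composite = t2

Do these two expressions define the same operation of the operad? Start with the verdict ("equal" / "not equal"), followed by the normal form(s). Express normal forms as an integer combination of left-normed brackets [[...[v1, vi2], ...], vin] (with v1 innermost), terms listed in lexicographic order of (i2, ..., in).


Normal form of the first expression: [[v1, v2], v3]
Normal form of the second expression: [[v1, v3], v2]
They disagree, so not equal.

not equal — first [[v1, v2], v3], second [[v1, v3], v2]


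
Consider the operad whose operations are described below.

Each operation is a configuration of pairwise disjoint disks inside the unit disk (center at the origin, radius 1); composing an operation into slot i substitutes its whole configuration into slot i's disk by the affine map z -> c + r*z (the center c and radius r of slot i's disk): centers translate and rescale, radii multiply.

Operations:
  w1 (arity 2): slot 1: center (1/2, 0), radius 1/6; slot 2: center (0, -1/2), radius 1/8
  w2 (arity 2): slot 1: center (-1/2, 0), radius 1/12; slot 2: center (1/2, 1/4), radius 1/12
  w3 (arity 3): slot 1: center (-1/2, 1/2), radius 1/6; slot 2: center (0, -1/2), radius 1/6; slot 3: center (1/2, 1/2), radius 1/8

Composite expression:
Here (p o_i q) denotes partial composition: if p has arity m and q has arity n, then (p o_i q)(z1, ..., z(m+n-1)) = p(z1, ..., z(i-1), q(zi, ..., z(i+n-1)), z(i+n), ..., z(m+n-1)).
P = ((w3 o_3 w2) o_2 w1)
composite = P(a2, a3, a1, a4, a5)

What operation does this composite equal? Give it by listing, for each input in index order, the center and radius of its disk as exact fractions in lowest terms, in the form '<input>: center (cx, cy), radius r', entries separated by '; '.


a1: center (0, -7/12), radius 1/48; a2: center (-1/2, 1/2), radius 1/6; a3: center (1/12, -1/2), radius 1/36; a4: center (7/16, 1/2), radius 1/96; a5: center (9/16, 17/32), radius 1/96

Affine substitution under w3: radii multiply and a-centers shift.
for a2, the 1-step affine chain lands on center (-1/2, 1/2), radius 1/6
for a3, the 2-step affine chain lands on center (1/12, -1/2), radius 1/36
for a1, the 2-step affine chain lands on center (0, -7/12), radius 1/48
for a4, the 2-step affine chain lands on center (7/16, 1/2), radius 1/96
for a5, the 2-step affine chain lands on center (9/16, 17/32), radius 1/96


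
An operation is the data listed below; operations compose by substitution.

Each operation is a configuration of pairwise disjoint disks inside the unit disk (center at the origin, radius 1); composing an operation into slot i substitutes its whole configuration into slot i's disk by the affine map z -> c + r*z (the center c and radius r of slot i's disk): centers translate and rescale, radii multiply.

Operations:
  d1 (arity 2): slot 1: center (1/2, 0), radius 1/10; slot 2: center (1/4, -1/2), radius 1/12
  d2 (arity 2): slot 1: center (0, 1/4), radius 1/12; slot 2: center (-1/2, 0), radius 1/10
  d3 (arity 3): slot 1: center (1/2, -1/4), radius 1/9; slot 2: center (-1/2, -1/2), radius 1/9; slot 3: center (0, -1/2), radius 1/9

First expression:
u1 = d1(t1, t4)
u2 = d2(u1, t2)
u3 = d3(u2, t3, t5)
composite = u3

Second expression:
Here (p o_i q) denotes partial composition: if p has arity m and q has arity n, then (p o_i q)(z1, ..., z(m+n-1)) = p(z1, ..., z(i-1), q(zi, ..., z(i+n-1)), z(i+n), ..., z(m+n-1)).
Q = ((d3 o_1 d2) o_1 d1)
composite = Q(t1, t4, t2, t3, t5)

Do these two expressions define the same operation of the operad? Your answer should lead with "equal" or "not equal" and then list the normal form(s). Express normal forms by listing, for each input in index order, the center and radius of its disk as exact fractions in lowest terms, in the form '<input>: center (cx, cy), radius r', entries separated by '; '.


equal — both sides give t1: center (109/216, -2/9), radius 1/1080; t2: center (4/9, -1/4), radius 1/90; t3: center (-1/2, -1/2), radius 1/9; t4: center (217/432, -49/216), radius 1/1296; t5: center (0, -1/2), radius 1/9

The first composite normalizes to t1: center (109/216, -2/9), radius 1/1080; t2: center (4/9, -1/4), radius 1/90; t3: center (-1/2, -1/2), radius 1/9; t4: center (217/432, -49/216), radius 1/1296; t5: center (0, -1/2), radius 1/9
The second composite normalizes to t1: center (109/216, -2/9), radius 1/1080; t2: center (4/9, -1/4), radius 1/90; t3: center (-1/2, -1/2), radius 1/9; t4: center (217/432, -49/216), radius 1/1296; t5: center (0, -1/2), radius 1/9
Identical normal forms: equal.


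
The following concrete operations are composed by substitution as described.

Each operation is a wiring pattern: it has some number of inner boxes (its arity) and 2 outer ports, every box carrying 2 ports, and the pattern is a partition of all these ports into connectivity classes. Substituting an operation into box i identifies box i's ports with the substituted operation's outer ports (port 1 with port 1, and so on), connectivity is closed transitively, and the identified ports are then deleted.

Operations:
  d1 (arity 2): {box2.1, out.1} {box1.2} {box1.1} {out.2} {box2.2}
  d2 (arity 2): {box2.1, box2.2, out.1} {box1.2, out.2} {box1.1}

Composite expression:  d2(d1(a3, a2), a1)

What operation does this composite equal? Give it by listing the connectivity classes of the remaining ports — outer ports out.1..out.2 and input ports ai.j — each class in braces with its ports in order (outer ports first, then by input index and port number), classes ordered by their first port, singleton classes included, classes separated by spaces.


{out.1, a1.1, a1.2} {out.2} {a2.1} {a2.2} {a3.1} {a3.2}

After gluing at d2, chains via deleted ports link the a-ports.
the subtree at d1 composes to {out.1, a2.1} {out.2} {a2.2} {a3.1} {a3.2} on (a3, a2); out.j = own outer ports
the subtree at d2 composes to {out.1, a1.1, a1.2} {out.2} {a2.1} {a2.2} {a3.1} {a3.2} on (a3, a2, a1); out.j = own outer ports


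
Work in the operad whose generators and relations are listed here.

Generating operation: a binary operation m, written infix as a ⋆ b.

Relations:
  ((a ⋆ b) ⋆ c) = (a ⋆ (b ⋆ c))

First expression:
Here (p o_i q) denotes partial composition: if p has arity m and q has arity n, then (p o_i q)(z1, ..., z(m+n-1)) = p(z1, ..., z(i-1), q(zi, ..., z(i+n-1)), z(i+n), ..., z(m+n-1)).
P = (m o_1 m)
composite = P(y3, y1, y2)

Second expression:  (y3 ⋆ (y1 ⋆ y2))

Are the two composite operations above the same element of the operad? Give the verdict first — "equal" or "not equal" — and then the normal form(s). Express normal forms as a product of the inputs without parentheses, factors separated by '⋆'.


equal; both compose to y3 ⋆ y1 ⋆ y2

Reducing the first expression gives y3 ⋆ y1 ⋆ y2
Reducing the second expression gives y3 ⋆ y1 ⋆ y2
Identical normal forms: equal.


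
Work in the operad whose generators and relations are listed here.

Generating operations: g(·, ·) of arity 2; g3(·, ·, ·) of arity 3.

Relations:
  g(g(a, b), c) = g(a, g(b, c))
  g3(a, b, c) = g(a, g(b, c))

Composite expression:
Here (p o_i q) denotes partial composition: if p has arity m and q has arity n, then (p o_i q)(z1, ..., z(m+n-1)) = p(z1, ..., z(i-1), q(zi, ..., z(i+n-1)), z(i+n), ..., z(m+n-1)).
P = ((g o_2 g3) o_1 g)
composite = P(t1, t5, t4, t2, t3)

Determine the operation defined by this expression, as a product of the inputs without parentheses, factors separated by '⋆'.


t1 ⋆ t5 ⋆ t4 ⋆ t2 ⋆ t3

Key point: g is associative — brackets drop, the t-order remains.
g(t1, t5) unparenthesizes to t1 ⋆ t5
g3(t4, t2, t3) unparenthesizes to t4 ⋆ t2 ⋆ t3
g(g(t1, t5), g3(t4, t2, t3)) unparenthesizes to t1 ⋆ t5 ⋆ t4 ⋆ t2 ⋆ t3


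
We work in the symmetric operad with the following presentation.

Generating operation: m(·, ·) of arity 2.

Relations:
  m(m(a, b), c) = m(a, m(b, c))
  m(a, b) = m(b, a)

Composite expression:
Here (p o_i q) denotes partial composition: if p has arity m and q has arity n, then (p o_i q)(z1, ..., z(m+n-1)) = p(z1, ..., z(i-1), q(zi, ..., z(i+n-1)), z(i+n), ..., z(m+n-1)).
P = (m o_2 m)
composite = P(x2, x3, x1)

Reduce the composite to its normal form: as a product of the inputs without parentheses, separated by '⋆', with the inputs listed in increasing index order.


x1 ⋆ x2 ⋆ x3


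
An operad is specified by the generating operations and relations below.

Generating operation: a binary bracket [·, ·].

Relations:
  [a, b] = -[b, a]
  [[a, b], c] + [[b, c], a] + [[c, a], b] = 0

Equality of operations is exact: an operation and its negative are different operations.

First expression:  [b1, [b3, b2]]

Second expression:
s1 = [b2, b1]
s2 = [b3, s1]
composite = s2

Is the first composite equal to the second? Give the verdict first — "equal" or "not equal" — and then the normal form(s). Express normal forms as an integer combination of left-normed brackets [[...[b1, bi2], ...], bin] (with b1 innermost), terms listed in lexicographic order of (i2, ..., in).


not equal: they reduce to -[[b1, b2], b3] + [[b1, b3], b2] and [[b1, b2], b3]


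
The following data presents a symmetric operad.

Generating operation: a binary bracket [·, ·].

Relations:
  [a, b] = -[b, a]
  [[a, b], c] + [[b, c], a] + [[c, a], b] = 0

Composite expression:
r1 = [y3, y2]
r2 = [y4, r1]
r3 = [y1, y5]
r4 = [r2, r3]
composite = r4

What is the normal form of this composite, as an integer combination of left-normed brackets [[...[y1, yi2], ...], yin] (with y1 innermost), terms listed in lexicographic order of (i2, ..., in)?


-[[[[y1, y5], y2], y3], y4] + [[[[y1, y5], y3], y2], y4] + [[[[y1, y5], y4], y2], y3] - [[[[y1, y5], y4], y3], y2]

Skip Jacobi rewriting: expand, keep y1-initial words, read off terms.
Composite bracket: [[y4, [y3, y2]], [y1, y5]]
Under [a, b] = ab - ba we get 16 signed associative words (2^4 = 16).
The y1-initial words carry the normal form:
  sign of y1y5y2y3y4 is -1, so it contributes -[[[[y1, y5], y2], y3], y4]
  sign of y1y5y3y2y4 is +1, so it contributes +[[[[y1, y5], y3], y2], y4]
  sign of y1y5y4y2y3 is +1, so it contributes +[[[[y1, y5], y4], y2], y3]
  sign of y1y5y4y3y2 is -1, so it contributes -[[[[y1, y5], y4], y3], y2]


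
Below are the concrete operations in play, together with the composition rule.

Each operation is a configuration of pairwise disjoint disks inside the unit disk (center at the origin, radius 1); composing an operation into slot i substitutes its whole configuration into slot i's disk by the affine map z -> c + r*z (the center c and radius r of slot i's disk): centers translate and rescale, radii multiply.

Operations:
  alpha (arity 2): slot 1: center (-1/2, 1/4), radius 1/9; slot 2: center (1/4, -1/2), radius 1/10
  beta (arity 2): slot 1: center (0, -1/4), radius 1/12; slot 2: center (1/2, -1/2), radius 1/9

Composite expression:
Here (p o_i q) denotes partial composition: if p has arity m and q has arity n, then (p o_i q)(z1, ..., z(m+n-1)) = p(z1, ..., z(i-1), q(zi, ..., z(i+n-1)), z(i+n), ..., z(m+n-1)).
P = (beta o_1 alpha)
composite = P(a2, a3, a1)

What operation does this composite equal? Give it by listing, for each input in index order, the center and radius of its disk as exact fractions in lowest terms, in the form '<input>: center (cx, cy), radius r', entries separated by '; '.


a1: center (1/2, -1/2), radius 1/9; a2: center (-1/24, -11/48), radius 1/108; a3: center (1/48, -7/24), radius 1/120

Only the slot chain above each a matters under beta; compose those maps.
a2 passes through 2 substitutions, ending at center (-1/24, -11/48), radius 1/108
a3 passes through 2 substitutions, ending at center (1/48, -7/24), radius 1/120
a1 passes through 1 substitution, ending at center (1/2, -1/2), radius 1/9


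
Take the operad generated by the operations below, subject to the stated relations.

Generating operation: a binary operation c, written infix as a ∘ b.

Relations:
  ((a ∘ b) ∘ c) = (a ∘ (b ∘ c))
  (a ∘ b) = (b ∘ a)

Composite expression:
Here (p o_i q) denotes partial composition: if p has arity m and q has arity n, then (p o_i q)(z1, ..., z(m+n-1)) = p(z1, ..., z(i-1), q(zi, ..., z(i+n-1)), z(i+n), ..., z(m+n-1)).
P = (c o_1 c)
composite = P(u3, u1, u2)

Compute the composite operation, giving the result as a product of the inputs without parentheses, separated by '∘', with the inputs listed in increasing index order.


u1 ∘ u2 ∘ u3

Key point: c commutes, so take the u-inputs in any fixed order.
(u3 ∘ u1) flattens to u3 ∘ u1
((u3 ∘ u1) ∘ u2) flattens to u3 ∘ u1 ∘ u2
sorting the factors by input index: u1 ∘ u2 ∘ u3


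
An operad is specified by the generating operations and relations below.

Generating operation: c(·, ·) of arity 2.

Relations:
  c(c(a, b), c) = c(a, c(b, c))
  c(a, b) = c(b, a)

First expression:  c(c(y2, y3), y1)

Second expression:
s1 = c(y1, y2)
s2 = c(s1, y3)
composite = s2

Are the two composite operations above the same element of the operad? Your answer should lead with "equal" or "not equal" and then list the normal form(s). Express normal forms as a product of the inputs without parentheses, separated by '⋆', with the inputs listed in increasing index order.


equal: each reduces to y1 ⋆ y2 ⋆ y3

Reducing the first expression gives y1 ⋆ y2 ⋆ y3
Reducing the second expression gives y1 ⋆ y2 ⋆ y3
One common form — equal.


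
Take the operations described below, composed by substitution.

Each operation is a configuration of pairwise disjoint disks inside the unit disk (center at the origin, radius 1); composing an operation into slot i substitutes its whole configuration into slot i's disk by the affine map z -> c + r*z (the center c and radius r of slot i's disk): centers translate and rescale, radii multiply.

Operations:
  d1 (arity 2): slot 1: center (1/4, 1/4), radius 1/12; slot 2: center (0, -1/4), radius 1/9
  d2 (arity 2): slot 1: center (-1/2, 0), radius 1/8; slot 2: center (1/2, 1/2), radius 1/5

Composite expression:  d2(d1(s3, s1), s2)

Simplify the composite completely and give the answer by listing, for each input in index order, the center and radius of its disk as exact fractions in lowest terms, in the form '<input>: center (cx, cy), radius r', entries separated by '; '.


Each s-disk chains the slot maps above it in d2; radii multiply.
input s3: applying the 2 nested substitutions gives center (-15/32, 1/32), radius 1/96
input s1: applying the 2 nested substitutions gives center (-1/2, -1/32), radius 1/72
input s2: applying the 1 nested substitution gives center (1/2, 1/2), radius 1/5

s1: center (-1/2, -1/32), radius 1/72; s2: center (1/2, 1/2), radius 1/5; s3: center (-15/32, 1/32), radius 1/96


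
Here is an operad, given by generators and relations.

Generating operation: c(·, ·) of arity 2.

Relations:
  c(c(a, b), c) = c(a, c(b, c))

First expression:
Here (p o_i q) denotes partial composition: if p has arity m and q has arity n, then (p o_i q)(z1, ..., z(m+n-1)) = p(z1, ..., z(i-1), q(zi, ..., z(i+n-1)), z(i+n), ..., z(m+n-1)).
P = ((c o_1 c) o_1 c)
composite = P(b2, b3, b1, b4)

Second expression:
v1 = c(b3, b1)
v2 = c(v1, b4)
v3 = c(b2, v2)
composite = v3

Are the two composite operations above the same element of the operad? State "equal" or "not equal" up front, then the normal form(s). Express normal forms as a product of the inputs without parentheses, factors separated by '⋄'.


Normal form of the first expression: b2 ⋄ b3 ⋄ b1 ⋄ b4
Normal form of the second expression: b2 ⋄ b3 ⋄ b1 ⋄ b4
Identical normal forms: equal.

equal: each reduces to b2 ⋄ b3 ⋄ b1 ⋄ b4


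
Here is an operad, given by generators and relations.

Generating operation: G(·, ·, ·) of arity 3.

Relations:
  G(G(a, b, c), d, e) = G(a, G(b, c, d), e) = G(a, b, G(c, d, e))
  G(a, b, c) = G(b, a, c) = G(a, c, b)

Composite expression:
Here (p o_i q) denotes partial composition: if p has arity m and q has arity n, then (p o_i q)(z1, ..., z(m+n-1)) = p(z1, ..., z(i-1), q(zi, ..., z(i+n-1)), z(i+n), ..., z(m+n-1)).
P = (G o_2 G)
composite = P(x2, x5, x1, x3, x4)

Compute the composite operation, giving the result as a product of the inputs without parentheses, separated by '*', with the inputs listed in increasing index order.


x1 * x2 * x3 * x4 * x5

Key point: G commutes, so take the x-inputs in any fixed order.
G(x5, x1, x3) reduces to x5 * x1 * x3
G(x2, G(x5, x1, x3), x4) reduces to x2 * x5 * x1 * x3 * x4
commutativity sorts the factors: x1 * x2 * x3 * x4 * x5


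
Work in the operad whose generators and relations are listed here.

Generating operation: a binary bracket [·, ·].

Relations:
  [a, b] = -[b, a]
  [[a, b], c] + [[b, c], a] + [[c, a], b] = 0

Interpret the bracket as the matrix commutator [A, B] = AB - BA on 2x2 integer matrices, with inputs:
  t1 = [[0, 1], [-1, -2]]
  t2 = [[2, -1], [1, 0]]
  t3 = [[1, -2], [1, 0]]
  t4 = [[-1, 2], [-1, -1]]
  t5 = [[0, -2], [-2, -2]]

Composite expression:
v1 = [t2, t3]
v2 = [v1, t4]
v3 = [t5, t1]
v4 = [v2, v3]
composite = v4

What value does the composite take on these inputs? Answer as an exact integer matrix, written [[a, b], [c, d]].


[[-20, 28], [36, 20]]

[t2, t3] = [[1, -3], [-1, -1]]
[[t2, t3], t4] = [[5, 4], [2, -5]]
[t5, t1] = [[4, 6], [-2, -4]]
[[[t2, t3], t4], [t5, t1]] = [[-20, 28], [36, 20]]


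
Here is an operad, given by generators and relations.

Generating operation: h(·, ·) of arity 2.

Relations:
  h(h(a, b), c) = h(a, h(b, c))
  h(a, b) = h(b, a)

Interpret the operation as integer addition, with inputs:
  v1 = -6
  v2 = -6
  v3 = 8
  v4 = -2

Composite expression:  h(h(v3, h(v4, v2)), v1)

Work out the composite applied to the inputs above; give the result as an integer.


-6

h(v4, v2) = -8
h(v3, h(v4, v2)) = 0
h(h(v3, h(v4, v2)), v1) = -6


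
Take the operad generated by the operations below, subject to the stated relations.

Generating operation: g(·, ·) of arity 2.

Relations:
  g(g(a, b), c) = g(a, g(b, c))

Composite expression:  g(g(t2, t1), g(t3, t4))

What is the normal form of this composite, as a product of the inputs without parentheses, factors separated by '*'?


t2 * t1 * t3 * t4

Associativity of g dissolves the nesting; only the t-input order survives.
g(t2, t1) linearizes to t2 * t1
g(t3, t4) linearizes to t3 * t4
g(g(t2, t1), g(t3, t4)) linearizes to t2 * t1 * t3 * t4


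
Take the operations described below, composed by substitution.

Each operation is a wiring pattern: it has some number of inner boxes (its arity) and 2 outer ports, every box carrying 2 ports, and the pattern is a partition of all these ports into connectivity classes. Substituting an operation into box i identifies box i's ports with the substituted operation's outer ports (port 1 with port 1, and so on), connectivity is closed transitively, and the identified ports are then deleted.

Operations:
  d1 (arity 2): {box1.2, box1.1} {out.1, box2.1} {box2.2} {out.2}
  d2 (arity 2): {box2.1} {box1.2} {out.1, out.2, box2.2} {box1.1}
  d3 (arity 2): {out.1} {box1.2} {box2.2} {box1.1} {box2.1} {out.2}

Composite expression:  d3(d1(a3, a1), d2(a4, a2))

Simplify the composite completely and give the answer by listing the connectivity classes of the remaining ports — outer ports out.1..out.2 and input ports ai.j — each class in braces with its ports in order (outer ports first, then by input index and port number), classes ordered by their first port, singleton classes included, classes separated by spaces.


{out.1} {out.2} {a1.1} {a1.2} {a2.1} {a2.2} {a3.1, a3.2} {a4.1} {a4.2}


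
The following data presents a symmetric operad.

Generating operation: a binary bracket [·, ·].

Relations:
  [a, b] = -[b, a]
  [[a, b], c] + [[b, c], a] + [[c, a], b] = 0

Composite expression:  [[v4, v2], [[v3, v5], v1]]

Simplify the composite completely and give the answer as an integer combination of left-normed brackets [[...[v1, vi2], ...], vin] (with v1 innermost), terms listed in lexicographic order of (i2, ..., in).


-[[[[v1, v3], v5], v2], v4] + [[[[v1, v3], v5], v4], v2] + [[[[v1, v5], v3], v2], v4] - [[[[v1, v5], v3], v4], v2]

Antisymmetry and Jacobi reduce to v1-anchored left-normed brackets.
Composite bracket: [[v4, v2], [[v3, v5], v1]]
Applying ab - ba throughout gives 16 signed words (2^4 = 16).
The v1-initial words carry the normal form:
  sign of v1v3v5v2v4 is -1, so it contributes -[[[[v1, v3], v5], v2], v4]
  sign of v1v3v5v4v2 is +1, so it contributes +[[[[v1, v3], v5], v4], v2]
  sign of v1v5v3v2v4 is +1, so it contributes +[[[[v1, v5], v3], v2], v4]
  sign of v1v5v3v4v2 is -1, so it contributes -[[[[v1, v5], v3], v4], v2]
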